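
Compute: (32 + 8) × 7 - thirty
Convert thirty (English words) → 30 (decimal)
Expression in decimal: (32 + 8) × 7 - 30
Parentheses first: 32 + 8 = 40
Multiply: 40 × 7 = 280
Subtract: 280 - 30 = 250
250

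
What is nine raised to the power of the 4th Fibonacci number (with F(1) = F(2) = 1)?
Convert nine (English words) → 9 (decimal)
Convert the 4th Fibonacci number (with F(1) = F(2) = 1) (Fibonacci index) → 1, 1, 2, 3 → 3 (decimal)
Compute 9 ^ 3 = 729
729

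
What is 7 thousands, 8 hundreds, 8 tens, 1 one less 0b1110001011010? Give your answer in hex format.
Convert 7 thousands, 8 hundreds, 8 tens, 1 one (place-value notation) → 7×1000 + 8×100 + 8×10 + 1 = 7881 (decimal)
Convert 0b1110001011010 (binary) → 4096 + 2048 + 1024 + 64 + 16 + 8 + 2 = 7258 (decimal)
Compute 7881 - 7258 = 623
Convert 623 (decimal) → 623 = 2×256 + 6×16 + 15 → 0x26F (hexadecimal)
0x26F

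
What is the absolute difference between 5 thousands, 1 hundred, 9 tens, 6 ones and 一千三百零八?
Convert 5 thousands, 1 hundred, 9 tens, 6 ones (place-value notation) → 5×1000 + 1×100 + 9×10 + 6 = 5196 (decimal)
Convert 一千三百零八 (Chinese numeral) → 1×1000 + 3×100 + 8 = 1308 (decimal)
Compute |5196 - 1308| = 3888
3888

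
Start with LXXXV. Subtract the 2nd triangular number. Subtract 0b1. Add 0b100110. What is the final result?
Convert LXXXV (Roman numeral) → 50 + 10 + 10 + 10 + 5 = 85 (decimal)
Start: 85
Convert the 2nd triangular number (triangular index) → 2×3/2 = 3 (decimal)
85 - 3 = 82
Convert 0b1 (binary) → 1 (decimal)
82 - 1 = 81
Convert 0b100110 (binary) → 32 + 4 + 2 = 38 (decimal)
81 + 38 = 119
119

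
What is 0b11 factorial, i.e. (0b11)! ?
Convert 0b11 (binary) → 2 + 1 = 3 (decimal)
Compute 3! = 6
6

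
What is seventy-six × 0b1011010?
Convert seventy-six (English words) → 76 (decimal)
Convert 0b1011010 (binary) → 64 + 16 + 8 + 2 = 90 (decimal)
Compute 76 × 90 = 6840
6840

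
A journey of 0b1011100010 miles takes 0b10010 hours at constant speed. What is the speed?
Convert 0b1011100010 (binary) → 512 + 128 + 64 + 32 + 2 = 738 (decimal)
Convert 0b10010 (binary) → 16 + 2 = 18 (decimal)
Compute 738 ÷ 18 = 41
41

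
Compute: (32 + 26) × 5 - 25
Parentheses first: 32 + 26 = 58
Multiply: 58 × 5 = 290
Subtract: 290 - 25 = 265
265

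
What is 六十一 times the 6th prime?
Convert 六十一 (Chinese numeral) → 6×10 + 1 = 61 (decimal)
Convert the 6th prime (prime index) → 13 (decimal)
Compute 61 × 13 = 793
793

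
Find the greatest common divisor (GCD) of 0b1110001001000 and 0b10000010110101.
Convert 0b1110001001000 (binary) → 4096 + 2048 + 1024 + 64 + 8 = 7240 (decimal)
Convert 0b10000010110101 (binary) → 8192 + 128 + 32 + 16 + 4 + 1 = 8373 (decimal)
Compute gcd(7240, 8373) = 1
1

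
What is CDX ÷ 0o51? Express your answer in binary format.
Convert CDX (Roman numeral) → 400 + 10 = 410 (decimal)
Convert 0o51 (octal) → 5×8 + 1 = 41 (decimal)
Compute 410 ÷ 41 = 10
Convert 10 (decimal) → 10 = 8 + 2 → 0b1010 (binary)
0b1010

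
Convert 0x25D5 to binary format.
Convert 0x25D5 (hexadecimal) → 2×4096 + 5×256 + 13×16 + 5 = 9685 (decimal)
Convert 9685 (decimal) → 9685 = 8192 + 1024 + 256 + 128 + 64 + 16 + 4 + 1 → 0b10010111010101 (binary)
0b10010111010101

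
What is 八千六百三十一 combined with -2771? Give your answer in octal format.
Convert 八千六百三十一 (Chinese numeral) → 8×1000 + 6×100 + 3×10 + 1 = 8631 (decimal)
Compute 8631 + -2771 = 5860
Convert 5860 (decimal) → 5860 = 1×4096 + 3×512 + 3×64 + 4×8 + 4 → 0o13344 (octal)
0o13344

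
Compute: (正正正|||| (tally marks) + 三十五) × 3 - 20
Convert 正正正|||| (tally marks) → 5 + 5 + 5 + 4 = 19 (decimal)
Convert 三十五 (Chinese numeral) → 3×10 + 5 = 35 (decimal)
Expression in decimal: (19 + 35) × 3 - 20
Parentheses first: 19 + 35 = 54
Multiply: 54 × 3 = 162
Subtract: 162 - 20 = 142
142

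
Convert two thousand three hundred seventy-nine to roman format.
Convert two thousand three hundred seventy-nine (English words) → 2×1000 + 3×100 + 79 = 2379 (decimal)
Convert 2379 (decimal) → 2379 = 1000 + 1000 + 100 + 100 + 100 + 50 + 10 + 10 + 9 → MMCCCLXXIX (Roman numeral)
MMCCCLXXIX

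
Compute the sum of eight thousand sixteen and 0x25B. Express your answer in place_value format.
Convert eight thousand sixteen (English words) → 8×1000 + 16 = 8016 (decimal)
Convert 0x25B (hexadecimal) → 2×256 + 5×16 + 11 = 603 (decimal)
Compute 8016 + 603 = 8619
Convert 8619 (decimal) → 8619 = 8×1000 + 6×100 + 1×10 + 9 → 8 thousands, 6 hundreds, 1 ten, 9 ones (place-value notation)
8 thousands, 6 hundreds, 1 ten, 9 ones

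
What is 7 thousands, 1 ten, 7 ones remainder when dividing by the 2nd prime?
Convert 7 thousands, 1 ten, 7 ones (place-value notation) → 7×1000 + 1×10 + 7 = 7017 (decimal)
Convert the 2nd prime (prime index) → 3 (decimal)
Compute 7017 mod 3 = 0
0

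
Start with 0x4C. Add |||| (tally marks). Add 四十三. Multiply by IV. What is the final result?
Convert 0x4C (hexadecimal) → 4×16 + 12 = 76 (decimal)
Start: 76
Convert |||| (tally marks) → 4 (decimal)
76 + 4 = 80
Convert 四十三 (Chinese numeral) → 4×10 + 3 = 43 (decimal)
80 + 43 = 123
Convert IV (Roman numeral) → 4 (decimal)
123 × 4 = 492
492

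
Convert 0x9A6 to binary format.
Convert 0x9A6 (hexadecimal) → 9×256 + 10×16 + 6 = 2470 (decimal)
Convert 2470 (decimal) → 2470 = 2048 + 256 + 128 + 32 + 4 + 2 → 0b100110100110 (binary)
0b100110100110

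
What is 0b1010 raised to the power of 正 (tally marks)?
Convert 0b1010 (binary) → 8 + 2 = 10 (decimal)
Convert 正 (tally marks) → 5 (decimal)
Compute 10 ^ 5 = 100000
100000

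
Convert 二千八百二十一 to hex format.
Convert 二千八百二十一 (Chinese numeral) → 2×1000 + 8×100 + 2×10 + 1 = 2821 (decimal)
Convert 2821 (decimal) → 2821 = 11×256 + 5 → 0xB05 (hexadecimal)
0xB05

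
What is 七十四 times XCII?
Convert 七十四 (Chinese numeral) → 7×10 + 4 = 74 (decimal)
Convert XCII (Roman numeral) → 90 + 1 + 1 = 92 (decimal)
Compute 74 × 92 = 6808
6808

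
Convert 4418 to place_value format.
Convert 4418 (decimal) → 4418 = 4×1000 + 4×100 + 1×10 + 8 → 4 thousands, 4 hundreds, 1 ten, 8 ones (place-value notation)
4 thousands, 4 hundreds, 1 ten, 8 ones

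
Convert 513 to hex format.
Convert 513 (decimal) → 513 = 2×256 + 1 → 0x201 (hexadecimal)
0x201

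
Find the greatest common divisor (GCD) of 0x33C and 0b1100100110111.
Convert 0x33C (hexadecimal) → 3×256 + 3×16 + 12 = 828 (decimal)
Convert 0b1100100110111 (binary) → 4096 + 2048 + 256 + 32 + 16 + 4 + 2 + 1 = 6455 (decimal)
Compute gcd(828, 6455) = 1
1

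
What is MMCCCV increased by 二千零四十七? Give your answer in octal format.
Convert MMCCCV (Roman numeral) → 1000 + 1000 + 100 + 100 + 100 + 5 = 2305 (decimal)
Convert 二千零四十七 (Chinese numeral) → 2×1000 + 4×10 + 7 = 2047 (decimal)
Compute 2305 + 2047 = 4352
Convert 4352 (decimal) → 4352 = 1×4096 + 4×64 → 0o10400 (octal)
0o10400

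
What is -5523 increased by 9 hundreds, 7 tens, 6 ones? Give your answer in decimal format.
Convert 9 hundreds, 7 tens, 6 ones (place-value notation) → 9×100 + 7×10 + 6 = 976 (decimal)
Compute -5523 + 976 = -4547
-4547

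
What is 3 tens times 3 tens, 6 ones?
Convert 3 tens (place-value notation) → 3×10 = 30 (decimal)
Convert 3 tens, 6 ones (place-value notation) → 3×10 + 6 = 36 (decimal)
Compute 30 × 36 = 1080
1080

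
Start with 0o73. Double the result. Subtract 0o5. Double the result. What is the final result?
Convert 0o73 (octal) → 7×8 + 3 = 59 (decimal)
Start: 59
59 × 2 = 118
Convert 0o5 (octal) → 5 (decimal)
118 - 5 = 113
113 × 2 = 226
226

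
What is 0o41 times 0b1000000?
Convert 0o41 (octal) → 4×8 + 1 = 33 (decimal)
Convert 0b1000000 (binary) → 64 (decimal)
Compute 33 × 64 = 2112
2112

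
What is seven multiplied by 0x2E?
Convert seven (English words) → 7 (decimal)
Convert 0x2E (hexadecimal) → 2×16 + 14 = 46 (decimal)
Compute 7 × 46 = 322
322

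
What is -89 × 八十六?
Convert 八十六 (Chinese numeral) → 8×10 + 6 = 86 (decimal)
Compute -89 × 86 = -7654
-7654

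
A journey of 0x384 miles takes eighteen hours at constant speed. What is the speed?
Convert 0x384 (hexadecimal) → 3×256 + 8×16 + 4 = 900 (decimal)
Convert eighteen (English words) → 18 (decimal)
Compute 900 ÷ 18 = 50
50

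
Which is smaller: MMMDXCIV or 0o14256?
Convert MMMDXCIV (Roman numeral) → 1000 + 1000 + 1000 + 500 + 90 + 4 = 3594 (decimal)
Convert 0o14256 (octal) → 1×4096 + 4×512 + 2×64 + 5×8 + 6 = 6318 (decimal)
Compare 3594 vs 6318: smaller = 3594
3594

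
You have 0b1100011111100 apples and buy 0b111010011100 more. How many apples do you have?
Convert 0b1100011111100 (binary) → 4096 + 2048 + 128 + 64 + 32 + 16 + 8 + 4 = 6396 (decimal)
Convert 0b111010011100 (binary) → 2048 + 1024 + 512 + 128 + 16 + 8 + 4 = 3740 (decimal)
Compute 6396 + 3740 = 10136
10136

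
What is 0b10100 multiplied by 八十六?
Convert 0b10100 (binary) → 16 + 4 = 20 (decimal)
Convert 八十六 (Chinese numeral) → 8×10 + 6 = 86 (decimal)
Compute 20 × 86 = 1720
1720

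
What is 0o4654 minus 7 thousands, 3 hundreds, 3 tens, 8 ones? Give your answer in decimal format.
Convert 0o4654 (octal) → 4×512 + 6×64 + 5×8 + 4 = 2476 (decimal)
Convert 7 thousands, 3 hundreds, 3 tens, 8 ones (place-value notation) → 7×1000 + 3×100 + 3×10 + 8 = 7338 (decimal)
Compute 2476 - 7338 = -4862
-4862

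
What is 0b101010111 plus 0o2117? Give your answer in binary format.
Convert 0b101010111 (binary) → 256 + 64 + 16 + 4 + 2 + 1 = 343 (decimal)
Convert 0o2117 (octal) → 2×512 + 1×64 + 1×8 + 7 = 1103 (decimal)
Compute 343 + 1103 = 1446
Convert 1446 (decimal) → 1446 = 1024 + 256 + 128 + 32 + 4 + 2 → 0b10110100110 (binary)
0b10110100110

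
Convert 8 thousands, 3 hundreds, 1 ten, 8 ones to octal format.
Convert 8 thousands, 3 hundreds, 1 ten, 8 ones (place-value notation) → 8×1000 + 3×100 + 1×10 + 8 = 8318 (decimal)
Convert 8318 (decimal) → 8318 = 2×4096 + 1×64 + 7×8 + 6 → 0o20176 (octal)
0o20176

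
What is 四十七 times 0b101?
Convert 四十七 (Chinese numeral) → 4×10 + 7 = 47 (decimal)
Convert 0b101 (binary) → 4 + 1 = 5 (decimal)
Compute 47 × 5 = 235
235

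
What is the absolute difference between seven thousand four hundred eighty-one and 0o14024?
Convert seven thousand four hundred eighty-one (English words) → 7×1000 + 4×100 + 81 = 7481 (decimal)
Convert 0o14024 (octal) → 1×4096 + 4×512 + 2×8 + 4 = 6164 (decimal)
Compute |7481 - 6164| = 1317
1317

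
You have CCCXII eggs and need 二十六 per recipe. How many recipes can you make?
Convert CCCXII (Roman numeral) → 100 + 100 + 100 + 10 + 1 + 1 = 312 (decimal)
Convert 二十六 (Chinese numeral) → 2×10 + 6 = 26 (decimal)
Compute 312 ÷ 26 = 12
12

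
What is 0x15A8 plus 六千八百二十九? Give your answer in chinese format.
Convert 0x15A8 (hexadecimal) → 1×4096 + 5×256 + 10×16 + 8 = 5544 (decimal)
Convert 六千八百二十九 (Chinese numeral) → 6×1000 + 8×100 + 2×10 + 9 = 6829 (decimal)
Compute 5544 + 6829 = 12373
Convert 12373 (decimal) → 12373 = 1×10000 + 2×1000 + 3×100 + 7×10 + 3 → 一万二千三百七十三 (Chinese numeral)
一万二千三百七十三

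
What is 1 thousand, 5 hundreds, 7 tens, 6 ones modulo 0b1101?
Convert 1 thousand, 5 hundreds, 7 tens, 6 ones (place-value notation) → 1×1000 + 5×100 + 7×10 + 6 = 1576 (decimal)
Convert 0b1101 (binary) → 8 + 4 + 1 = 13 (decimal)
Compute 1576 mod 13 = 3
3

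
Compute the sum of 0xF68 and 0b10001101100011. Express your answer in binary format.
Convert 0xF68 (hexadecimal) → 15×256 + 6×16 + 8 = 3944 (decimal)
Convert 0b10001101100011 (binary) → 8192 + 512 + 256 + 64 + 32 + 2 + 1 = 9059 (decimal)
Compute 3944 + 9059 = 13003
Convert 13003 (decimal) → 13003 = 8192 + 4096 + 512 + 128 + 64 + 8 + 2 + 1 → 0b11001011001011 (binary)
0b11001011001011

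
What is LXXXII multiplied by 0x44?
Convert LXXXII (Roman numeral) → 50 + 10 + 10 + 10 + 1 + 1 = 82 (decimal)
Convert 0x44 (hexadecimal) → 4×16 + 4 = 68 (decimal)
Compute 82 × 68 = 5576
5576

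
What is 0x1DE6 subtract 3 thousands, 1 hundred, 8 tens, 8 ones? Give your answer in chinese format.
Convert 0x1DE6 (hexadecimal) → 1×4096 + 13×256 + 14×16 + 6 = 7654 (decimal)
Convert 3 thousands, 1 hundred, 8 tens, 8 ones (place-value notation) → 3×1000 + 1×100 + 8×10 + 8 = 3188 (decimal)
Compute 7654 - 3188 = 4466
Convert 4466 (decimal) → 4466 = 4×1000 + 4×100 + 6×10 + 6 → 四千四百六十六 (Chinese numeral)
四千四百六十六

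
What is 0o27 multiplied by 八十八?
Convert 0o27 (octal) → 2×8 + 7 = 23 (decimal)
Convert 八十八 (Chinese numeral) → 8×10 + 8 = 88 (decimal)
Compute 23 × 88 = 2024
2024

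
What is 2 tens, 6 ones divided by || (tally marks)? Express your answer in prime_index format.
Convert 2 tens, 6 ones (place-value notation) → 2×10 + 6 = 26 (decimal)
Convert || (tally marks) → 2 (decimal)
Compute 26 ÷ 2 = 13
Convert 13 (decimal) → the 6th prime (prime index)
the 6th prime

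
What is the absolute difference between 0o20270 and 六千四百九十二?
Convert 0o20270 (octal) → 2×4096 + 2×64 + 7×8 = 8376 (decimal)
Convert 六千四百九十二 (Chinese numeral) → 6×1000 + 4×100 + 9×10 + 2 = 6492 (decimal)
Compute |8376 - 6492| = 1884
1884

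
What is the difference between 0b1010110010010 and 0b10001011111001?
Convert 0b1010110010010 (binary) → 4096 + 1024 + 256 + 128 + 16 + 2 = 5522 (decimal)
Convert 0b10001011111001 (binary) → 8192 + 512 + 128 + 64 + 32 + 16 + 8 + 1 = 8953 (decimal)
Difference: |5522 - 8953| = 3431
3431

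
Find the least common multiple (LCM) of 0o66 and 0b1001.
Convert 0o66 (octal) → 6×8 + 6 = 54 (decimal)
Convert 0b1001 (binary) → 8 + 1 = 9 (decimal)
Compute lcm(54, 9) = 54
54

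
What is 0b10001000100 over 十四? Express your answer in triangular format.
Convert 0b10001000100 (binary) → 1024 + 64 + 4 = 1092 (decimal)
Convert 十四 (Chinese numeral) → 1×10 + 4 = 14 (decimal)
Compute 1092 ÷ 14 = 78
Convert 78 (decimal) → 78 = 12×13/2 → the 12th triangular number (triangular index)
the 12th triangular number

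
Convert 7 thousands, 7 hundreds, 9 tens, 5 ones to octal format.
Convert 7 thousands, 7 hundreds, 9 tens, 5 ones (place-value notation) → 7×1000 + 7×100 + 9×10 + 5 = 7795 (decimal)
Convert 7795 (decimal) → 7795 = 1×4096 + 7×512 + 1×64 + 6×8 + 3 → 0o17163 (octal)
0o17163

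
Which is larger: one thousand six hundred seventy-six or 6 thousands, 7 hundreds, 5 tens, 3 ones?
Convert one thousand six hundred seventy-six (English words) → 1×1000 + 6×100 + 76 = 1676 (decimal)
Convert 6 thousands, 7 hundreds, 5 tens, 3 ones (place-value notation) → 6×1000 + 7×100 + 5×10 + 3 = 6753 (decimal)
Compare 1676 vs 6753: larger = 6753
6753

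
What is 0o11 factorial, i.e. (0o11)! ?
Convert 0o11 (octal) → 1×8 + 1 = 9 (decimal)
Compute 9! = 362880
362880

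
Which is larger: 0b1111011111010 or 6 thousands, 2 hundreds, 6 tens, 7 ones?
Convert 0b1111011111010 (binary) → 4096 + 2048 + 1024 + 512 + 128 + 64 + 32 + 16 + 8 + 2 = 7930 (decimal)
Convert 6 thousands, 2 hundreds, 6 tens, 7 ones (place-value notation) → 6×1000 + 2×100 + 6×10 + 7 = 6267 (decimal)
Compare 7930 vs 6267: larger = 7930
7930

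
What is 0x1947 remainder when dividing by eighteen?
Convert 0x1947 (hexadecimal) → 1×4096 + 9×256 + 4×16 + 7 = 6471 (decimal)
Convert eighteen (English words) → 18 (decimal)
Compute 6471 mod 18 = 9
9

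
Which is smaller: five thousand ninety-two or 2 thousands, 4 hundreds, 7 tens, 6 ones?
Convert five thousand ninety-two (English words) → 5×1000 + 92 = 5092 (decimal)
Convert 2 thousands, 4 hundreds, 7 tens, 6 ones (place-value notation) → 2×1000 + 4×100 + 7×10 + 6 = 2476 (decimal)
Compare 5092 vs 2476: smaller = 2476
2476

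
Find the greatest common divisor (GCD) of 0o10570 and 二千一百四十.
Convert 0o10570 (octal) → 1×4096 + 5×64 + 7×8 = 4472 (decimal)
Convert 二千一百四十 (Chinese numeral) → 2×1000 + 1×100 + 4×10 = 2140 (decimal)
Compute gcd(4472, 2140) = 4
4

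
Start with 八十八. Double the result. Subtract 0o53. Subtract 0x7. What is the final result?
Convert 八十八 (Chinese numeral) → 8×10 + 8 = 88 (decimal)
Start: 88
88 × 2 = 176
Convert 0o53 (octal) → 5×8 + 3 = 43 (decimal)
176 - 43 = 133
Convert 0x7 (hexadecimal) → 7 (decimal)
133 - 7 = 126
126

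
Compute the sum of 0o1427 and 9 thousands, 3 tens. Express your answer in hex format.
Convert 0o1427 (octal) → 1×512 + 4×64 + 2×8 + 7 = 791 (decimal)
Convert 9 thousands, 3 tens (place-value notation) → 9×1000 + 3×10 = 9030 (decimal)
Compute 791 + 9030 = 9821
Convert 9821 (decimal) → 9821 = 2×4096 + 6×256 + 5×16 + 13 → 0x265D (hexadecimal)
0x265D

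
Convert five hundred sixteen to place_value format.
Convert five hundred sixteen (English words) → 5×100 + 16 = 516 (decimal)
Convert 516 (decimal) → 516 = 5×100 + 1×10 + 6 → 5 hundreds, 1 ten, 6 ones (place-value notation)
5 hundreds, 1 ten, 6 ones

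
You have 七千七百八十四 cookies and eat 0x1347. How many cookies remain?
Convert 七千七百八十四 (Chinese numeral) → 7×1000 + 7×100 + 8×10 + 4 = 7784 (decimal)
Convert 0x1347 (hexadecimal) → 1×4096 + 3×256 + 4×16 + 7 = 4935 (decimal)
Compute 7784 - 4935 = 2849
2849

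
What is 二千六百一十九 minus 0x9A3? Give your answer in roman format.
Convert 二千六百一十九 (Chinese numeral) → 2×1000 + 6×100 + 1×10 + 9 = 2619 (decimal)
Convert 0x9A3 (hexadecimal) → 9×256 + 10×16 + 3 = 2467 (decimal)
Compute 2619 - 2467 = 152
Convert 152 (decimal) → 152 = 100 + 50 + 1 + 1 → CLII (Roman numeral)
CLII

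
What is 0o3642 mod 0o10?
Convert 0o3642 (octal) → 3×512 + 6×64 + 4×8 + 2 = 1954 (decimal)
Convert 0o10 (octal) → 1×8 = 8 (decimal)
Compute 1954 mod 8 = 2
2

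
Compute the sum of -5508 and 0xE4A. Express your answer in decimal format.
Convert 0xE4A (hexadecimal) → 14×256 + 4×16 + 10 = 3658 (decimal)
Compute -5508 + 3658 = -1850
-1850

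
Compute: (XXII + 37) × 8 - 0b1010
Convert XXII (Roman numeral) → 10 + 10 + 1 + 1 = 22 (decimal)
Convert 0b1010 (binary) → 8 + 2 = 10 (decimal)
Expression in decimal: (22 + 37) × 8 - 10
Parentheses first: 22 + 37 = 59
Multiply: 59 × 8 = 472
Subtract: 472 - 10 = 462
462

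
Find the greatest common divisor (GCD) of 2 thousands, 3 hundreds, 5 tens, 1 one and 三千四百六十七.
Convert 2 thousands, 3 hundreds, 5 tens, 1 one (place-value notation) → 2×1000 + 3×100 + 5×10 + 1 = 2351 (decimal)
Convert 三千四百六十七 (Chinese numeral) → 3×1000 + 4×100 + 6×10 + 7 = 3467 (decimal)
Compute gcd(2351, 3467) = 1
1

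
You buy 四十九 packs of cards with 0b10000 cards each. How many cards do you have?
Convert 0b10000 (binary) → 16 (decimal)
Convert 四十九 (Chinese numeral) → 4×10 + 9 = 49 (decimal)
Compute 16 × 49 = 784
784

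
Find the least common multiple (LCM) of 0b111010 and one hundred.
Convert 0b111010 (binary) → 32 + 16 + 8 + 2 = 58 (decimal)
Convert one hundred (English words) → 1×100 = 100 (decimal)
Compute lcm(58, 100) = 2900
2900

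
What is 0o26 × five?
Convert 0o26 (octal) → 2×8 + 6 = 22 (decimal)
Convert five (English words) → 5 (decimal)
Compute 22 × 5 = 110
110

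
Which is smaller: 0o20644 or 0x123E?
Convert 0o20644 (octal) → 2×4096 + 6×64 + 4×8 + 4 = 8612 (decimal)
Convert 0x123E (hexadecimal) → 1×4096 + 2×256 + 3×16 + 14 = 4670 (decimal)
Compare 8612 vs 4670: smaller = 4670
4670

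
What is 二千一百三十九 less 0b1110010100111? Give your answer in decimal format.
Convert 二千一百三十九 (Chinese numeral) → 2×1000 + 1×100 + 3×10 + 9 = 2139 (decimal)
Convert 0b1110010100111 (binary) → 4096 + 2048 + 1024 + 128 + 32 + 4 + 2 + 1 = 7335 (decimal)
Compute 2139 - 7335 = -5196
-5196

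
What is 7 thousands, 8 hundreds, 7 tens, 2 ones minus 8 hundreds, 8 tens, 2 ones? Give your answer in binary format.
Convert 7 thousands, 8 hundreds, 7 tens, 2 ones (place-value notation) → 7×1000 + 8×100 + 7×10 + 2 = 7872 (decimal)
Convert 8 hundreds, 8 tens, 2 ones (place-value notation) → 8×100 + 8×10 + 2 = 882 (decimal)
Compute 7872 - 882 = 6990
Convert 6990 (decimal) → 6990 = 4096 + 2048 + 512 + 256 + 64 + 8 + 4 + 2 → 0b1101101001110 (binary)
0b1101101001110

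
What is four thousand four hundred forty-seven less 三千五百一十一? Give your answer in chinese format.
Convert four thousand four hundred forty-seven (English words) → 4×1000 + 4×100 + 47 = 4447 (decimal)
Convert 三千五百一十一 (Chinese numeral) → 3×1000 + 5×100 + 1×10 + 1 = 3511 (decimal)
Compute 4447 - 3511 = 936
Convert 936 (decimal) → 936 = 9×100 + 3×10 + 6 → 九百三十六 (Chinese numeral)
九百三十六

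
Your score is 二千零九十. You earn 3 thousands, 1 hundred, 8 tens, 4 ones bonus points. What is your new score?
Convert 二千零九十 (Chinese numeral) → 2×1000 + 9×10 = 2090 (decimal)
Convert 3 thousands, 1 hundred, 8 tens, 4 ones (place-value notation) → 3×1000 + 1×100 + 8×10 + 4 = 3184 (decimal)
Compute 2090 + 3184 = 5274
5274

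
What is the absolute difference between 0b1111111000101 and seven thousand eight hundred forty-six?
Convert 0b1111111000101 (binary) → 4096 + 2048 + 1024 + 512 + 256 + 128 + 64 + 4 + 1 = 8133 (decimal)
Convert seven thousand eight hundred forty-six (English words) → 7×1000 + 8×100 + 46 = 7846 (decimal)
Compute |8133 - 7846| = 287
287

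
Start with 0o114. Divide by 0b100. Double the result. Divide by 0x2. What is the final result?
Convert 0o114 (octal) → 1×64 + 1×8 + 4 = 76 (decimal)
Start: 76
Convert 0b100 (binary) → 4 (decimal)
76 ÷ 4 = 19
19 × 2 = 38
Convert 0x2 (hexadecimal) → 2 (decimal)
38 ÷ 2 = 19
19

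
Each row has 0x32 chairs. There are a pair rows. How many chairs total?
Convert 0x32 (hexadecimal) → 3×16 + 2 = 50 (decimal)
Convert a pair (colloquial) → 2 (decimal)
Compute 50 × 2 = 100
100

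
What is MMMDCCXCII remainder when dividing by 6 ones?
Convert MMMDCCXCII (Roman numeral) → 1000 + 1000 + 1000 + 500 + 100 + 100 + 90 + 1 + 1 = 3792 (decimal)
Convert 6 ones (place-value notation) → 6 (decimal)
Compute 3792 mod 6 = 0
0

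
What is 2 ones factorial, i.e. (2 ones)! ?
Convert 2 ones (place-value notation) → 2 (decimal)
Compute 2! = 2
2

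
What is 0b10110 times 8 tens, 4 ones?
Convert 0b10110 (binary) → 16 + 4 + 2 = 22 (decimal)
Convert 8 tens, 4 ones (place-value notation) → 8×10 + 4 = 84 (decimal)
Compute 22 × 84 = 1848
1848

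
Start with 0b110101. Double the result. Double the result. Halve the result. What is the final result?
Convert 0b110101 (binary) → 32 + 16 + 4 + 1 = 53 (decimal)
Start: 53
53 × 2 = 106
106 × 2 = 212
212 ÷ 2 = 106
106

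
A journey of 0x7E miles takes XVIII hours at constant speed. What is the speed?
Convert 0x7E (hexadecimal) → 7×16 + 14 = 126 (decimal)
Convert XVIII (Roman numeral) → 10 + 5 + 1 + 1 + 1 = 18 (decimal)
Compute 126 ÷ 18 = 7
7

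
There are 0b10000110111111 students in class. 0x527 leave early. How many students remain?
Convert 0b10000110111111 (binary) → 8192 + 256 + 128 + 32 + 16 + 8 + 4 + 2 + 1 = 8639 (decimal)
Convert 0x527 (hexadecimal) → 5×256 + 2×16 + 7 = 1319 (decimal)
Compute 8639 - 1319 = 7320
7320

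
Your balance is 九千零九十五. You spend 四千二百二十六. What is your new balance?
Convert 九千零九十五 (Chinese numeral) → 9×1000 + 9×10 + 5 = 9095 (decimal)
Convert 四千二百二十六 (Chinese numeral) → 4×1000 + 2×100 + 2×10 + 6 = 4226 (decimal)
Compute 9095 - 4226 = 4869
4869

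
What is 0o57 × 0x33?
Convert 0o57 (octal) → 5×8 + 7 = 47 (decimal)
Convert 0x33 (hexadecimal) → 3×16 + 3 = 51 (decimal)
Compute 47 × 51 = 2397
2397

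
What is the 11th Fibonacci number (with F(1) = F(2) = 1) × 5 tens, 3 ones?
Convert the 11th Fibonacci number (with F(1) = F(2) = 1) (Fibonacci index) → 1, 1, 2, 3, 5, 8, 13, 21, 34, 55, 89 → 89 (decimal)
Convert 5 tens, 3 ones (place-value notation) → 5×10 + 3 = 53 (decimal)
Compute 89 × 53 = 4717
4717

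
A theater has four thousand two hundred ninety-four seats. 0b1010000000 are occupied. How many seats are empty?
Convert four thousand two hundred ninety-four (English words) → 4×1000 + 2×100 + 94 = 4294 (decimal)
Convert 0b1010000000 (binary) → 512 + 128 = 640 (decimal)
Compute 4294 - 640 = 3654
3654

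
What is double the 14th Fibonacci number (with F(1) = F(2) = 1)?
The 14th Fibonacci number (with F(1) = F(2) = 1): 1, 1, 2, 3, 5, 8, 13, 21, 34, 55, 89, 144, 233, 377 → 377
Compute 377 × 2 = 754
754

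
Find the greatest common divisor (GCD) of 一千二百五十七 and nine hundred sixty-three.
Convert 一千二百五十七 (Chinese numeral) → 1×1000 + 2×100 + 5×10 + 7 = 1257 (decimal)
Convert nine hundred sixty-three (English words) → 9×100 + 63 = 963 (decimal)
Compute gcd(1257, 963) = 3
3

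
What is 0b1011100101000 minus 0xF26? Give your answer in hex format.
Convert 0b1011100101000 (binary) → 4096 + 1024 + 512 + 256 + 32 + 8 = 5928 (decimal)
Convert 0xF26 (hexadecimal) → 15×256 + 2×16 + 6 = 3878 (decimal)
Compute 5928 - 3878 = 2050
Convert 2050 (decimal) → 2050 = 8×256 + 2 → 0x802 (hexadecimal)
0x802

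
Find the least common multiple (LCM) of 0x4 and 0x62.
Convert 0x4 (hexadecimal) → 4 (decimal)
Convert 0x62 (hexadecimal) → 6×16 + 2 = 98 (decimal)
Compute lcm(4, 98) = 196
196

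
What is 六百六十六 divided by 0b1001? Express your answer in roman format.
Convert 六百六十六 (Chinese numeral) → 6×100 + 6×10 + 6 = 666 (decimal)
Convert 0b1001 (binary) → 8 + 1 = 9 (decimal)
Compute 666 ÷ 9 = 74
Convert 74 (decimal) → 74 = 50 + 10 + 10 + 4 → LXXIV (Roman numeral)
LXXIV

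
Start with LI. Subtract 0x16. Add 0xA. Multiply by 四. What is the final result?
Convert LI (Roman numeral) → 50 + 1 = 51 (decimal)
Start: 51
Convert 0x16 (hexadecimal) → 1×16 + 6 = 22 (decimal)
51 - 22 = 29
Convert 0xA (hexadecimal) → 10 (decimal)
29 + 10 = 39
Convert 四 (Chinese numeral) → 4 (decimal)
39 × 4 = 156
156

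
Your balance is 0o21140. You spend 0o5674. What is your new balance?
Convert 0o21140 (octal) → 2×4096 + 1×512 + 1×64 + 4×8 = 8800 (decimal)
Convert 0o5674 (octal) → 5×512 + 6×64 + 7×8 + 4 = 3004 (decimal)
Compute 8800 - 3004 = 5796
5796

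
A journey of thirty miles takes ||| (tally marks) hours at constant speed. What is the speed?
Convert thirty (English words) → 30 (decimal)
Convert ||| (tally marks) → 3 (decimal)
Compute 30 ÷ 3 = 10
10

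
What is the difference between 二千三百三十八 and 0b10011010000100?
Convert 二千三百三十八 (Chinese numeral) → 2×1000 + 3×100 + 3×10 + 8 = 2338 (decimal)
Convert 0b10011010000100 (binary) → 8192 + 1024 + 512 + 128 + 4 = 9860 (decimal)
Difference: |2338 - 9860| = 7522
7522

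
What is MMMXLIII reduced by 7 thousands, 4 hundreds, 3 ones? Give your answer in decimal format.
Convert MMMXLIII (Roman numeral) → 1000 + 1000 + 1000 + 40 + 1 + 1 + 1 = 3043 (decimal)
Convert 7 thousands, 4 hundreds, 3 ones (place-value notation) → 7×1000 + 4×100 + 3 = 7403 (decimal)
Compute 3043 - 7403 = -4360
-4360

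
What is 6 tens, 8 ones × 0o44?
Convert 6 tens, 8 ones (place-value notation) → 6×10 + 8 = 68 (decimal)
Convert 0o44 (octal) → 4×8 + 4 = 36 (decimal)
Compute 68 × 36 = 2448
2448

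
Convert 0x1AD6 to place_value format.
Convert 0x1AD6 (hexadecimal) → 1×4096 + 10×256 + 13×16 + 6 = 6870 (decimal)
Convert 6870 (decimal) → 6870 = 6×1000 + 8×100 + 7×10 → 6 thousands, 8 hundreds, 7 tens (place-value notation)
6 thousands, 8 hundreds, 7 tens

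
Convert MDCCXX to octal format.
Convert MDCCXX (Roman numeral) → 1000 + 500 + 100 + 100 + 10 + 10 = 1720 (decimal)
Convert 1720 (decimal) → 1720 = 3×512 + 2×64 + 7×8 → 0o3270 (octal)
0o3270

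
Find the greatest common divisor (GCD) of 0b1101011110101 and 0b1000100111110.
Convert 0b1101011110101 (binary) → 4096 + 2048 + 512 + 128 + 64 + 32 + 16 + 4 + 1 = 6901 (decimal)
Convert 0b1000100111110 (binary) → 4096 + 256 + 32 + 16 + 8 + 4 + 2 = 4414 (decimal)
Compute gcd(6901, 4414) = 1
1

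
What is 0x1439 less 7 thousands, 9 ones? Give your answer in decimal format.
Convert 0x1439 (hexadecimal) → 1×4096 + 4×256 + 3×16 + 9 = 5177 (decimal)
Convert 7 thousands, 9 ones (place-value notation) → 7×1000 + 9 = 7009 (decimal)
Compute 5177 - 7009 = -1832
-1832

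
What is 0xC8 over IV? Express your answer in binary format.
Convert 0xC8 (hexadecimal) → 12×16 + 8 = 200 (decimal)
Convert IV (Roman numeral) → 4 (decimal)
Compute 200 ÷ 4 = 50
Convert 50 (decimal) → 50 = 32 + 16 + 2 → 0b110010 (binary)
0b110010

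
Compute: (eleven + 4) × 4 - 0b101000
Convert eleven (English words) → 11 (decimal)
Convert 0b101000 (binary) → 32 + 8 = 40 (decimal)
Expression in decimal: (11 + 4) × 4 - 40
Parentheses first: 11 + 4 = 15
Multiply: 15 × 4 = 60
Subtract: 60 - 40 = 20
20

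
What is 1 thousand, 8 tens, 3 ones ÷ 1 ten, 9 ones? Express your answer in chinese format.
Convert 1 thousand, 8 tens, 3 ones (place-value notation) → 1×1000 + 8×10 + 3 = 1083 (decimal)
Convert 1 ten, 9 ones (place-value notation) → 1×10 + 9 = 19 (decimal)
Compute 1083 ÷ 19 = 57
Convert 57 (decimal) → 57 = 5×10 + 7 → 五十七 (Chinese numeral)
五十七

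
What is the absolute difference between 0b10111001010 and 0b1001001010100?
Convert 0b10111001010 (binary) → 1024 + 256 + 128 + 64 + 8 + 2 = 1482 (decimal)
Convert 0b1001001010100 (binary) → 4096 + 512 + 64 + 16 + 4 = 4692 (decimal)
Compute |1482 - 4692| = 3210
3210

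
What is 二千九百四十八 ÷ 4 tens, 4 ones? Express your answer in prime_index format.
Convert 二千九百四十八 (Chinese numeral) → 2×1000 + 9×100 + 4×10 + 8 = 2948 (decimal)
Convert 4 tens, 4 ones (place-value notation) → 4×10 + 4 = 44 (decimal)
Compute 2948 ÷ 44 = 67
Convert 67 (decimal) → the 19th prime (prime index)
the 19th prime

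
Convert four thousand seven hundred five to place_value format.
Convert four thousand seven hundred five (English words) → 4×1000 + 7×100 + 5 = 4705 (decimal)
Convert 4705 (decimal) → 4705 = 4×1000 + 7×100 + 5 → 4 thousands, 7 hundreds, 5 ones (place-value notation)
4 thousands, 7 hundreds, 5 ones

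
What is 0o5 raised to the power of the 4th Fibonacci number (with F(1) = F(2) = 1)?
Convert 0o5 (octal) → 5 (decimal)
Convert the 4th Fibonacci number (with F(1) = F(2) = 1) (Fibonacci index) → 1, 1, 2, 3 → 3 (decimal)
Compute 5 ^ 3 = 125
125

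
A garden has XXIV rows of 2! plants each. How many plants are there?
Convert 2! (factorial) → 2 (decimal)
Convert XXIV (Roman numeral) → 10 + 10 + 4 = 24 (decimal)
Compute 2 × 24 = 48
48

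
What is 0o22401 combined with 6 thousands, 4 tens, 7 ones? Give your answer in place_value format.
Convert 0o22401 (octal) → 2×4096 + 2×512 + 4×64 + 1 = 9473 (decimal)
Convert 6 thousands, 4 tens, 7 ones (place-value notation) → 6×1000 + 4×10 + 7 = 6047 (decimal)
Compute 9473 + 6047 = 15520
Convert 15520 (decimal) → 15520 = 15×1000 + 5×100 + 2×10 → 15 thousands, 5 hundreds, 2 tens (place-value notation)
15 thousands, 5 hundreds, 2 tens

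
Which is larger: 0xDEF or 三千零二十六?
Convert 0xDEF (hexadecimal) → 13×256 + 14×16 + 15 = 3567 (decimal)
Convert 三千零二十六 (Chinese numeral) → 3×1000 + 2×10 + 6 = 3026 (decimal)
Compare 3567 vs 3026: larger = 3567
3567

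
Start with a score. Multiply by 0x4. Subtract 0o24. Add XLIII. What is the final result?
Convert a score (colloquial) → 20 (decimal)
Start: 20
Convert 0x4 (hexadecimal) → 4 (decimal)
20 × 4 = 80
Convert 0o24 (octal) → 2×8 + 4 = 20 (decimal)
80 - 20 = 60
Convert XLIII (Roman numeral) → 40 + 1 + 1 + 1 = 43 (decimal)
60 + 43 = 103
103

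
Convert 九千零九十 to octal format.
Convert 九千零九十 (Chinese numeral) → 9×1000 + 9×10 = 9090 (decimal)
Convert 9090 (decimal) → 9090 = 2×4096 + 1×512 + 6×64 + 2 → 0o21602 (octal)
0o21602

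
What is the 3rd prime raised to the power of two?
Convert the 3rd prime (prime index) → 5 (decimal)
Convert two (English words) → 2 (decimal)
Compute 5 ^ 2 = 25
25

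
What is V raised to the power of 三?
Convert V (Roman numeral) → 5 (decimal)
Convert 三 (Chinese numeral) → 3 (decimal)
Compute 5 ^ 3 = 125
125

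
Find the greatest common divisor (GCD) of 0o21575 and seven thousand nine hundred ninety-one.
Convert 0o21575 (octal) → 2×4096 + 1×512 + 5×64 + 7×8 + 5 = 9085 (decimal)
Convert seven thousand nine hundred ninety-one (English words) → 7×1000 + 9×100 + 91 = 7991 (decimal)
Compute gcd(9085, 7991) = 1
1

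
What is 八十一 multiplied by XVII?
Convert 八十一 (Chinese numeral) → 8×10 + 1 = 81 (decimal)
Convert XVII (Roman numeral) → 10 + 5 + 1 + 1 = 17 (decimal)
Compute 81 × 17 = 1377
1377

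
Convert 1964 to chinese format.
Convert 1964 (decimal) → 1964 = 1×1000 + 9×100 + 6×10 + 4 → 一千九百六十四 (Chinese numeral)
一千九百六十四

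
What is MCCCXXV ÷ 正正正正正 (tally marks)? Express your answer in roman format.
Convert MCCCXXV (Roman numeral) → 1000 + 100 + 100 + 100 + 10 + 10 + 5 = 1325 (decimal)
Convert 正正正正正 (tally marks) → 5 + 5 + 5 + 5 + 5 = 25 (decimal)
Compute 1325 ÷ 25 = 53
Convert 53 (decimal) → 53 = 50 + 1 + 1 + 1 → LIII (Roman numeral)
LIII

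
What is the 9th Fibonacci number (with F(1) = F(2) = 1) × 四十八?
Convert the 9th Fibonacci number (with F(1) = F(2) = 1) (Fibonacci index) → 1, 1, 2, 3, 5, 8, 13, 21, 34 → 34 (decimal)
Convert 四十八 (Chinese numeral) → 4×10 + 8 = 48 (decimal)
Compute 34 × 48 = 1632
1632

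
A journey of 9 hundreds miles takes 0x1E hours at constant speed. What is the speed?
Convert 9 hundreds (place-value notation) → 9×100 = 900 (decimal)
Convert 0x1E (hexadecimal) → 1×16 + 14 = 30 (decimal)
Compute 900 ÷ 30 = 30
30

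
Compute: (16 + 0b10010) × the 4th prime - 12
Convert 0b10010 (binary) → 16 + 2 = 18 (decimal)
Convert the 4th prime (prime index) → 7 (decimal)
Expression in decimal: (16 + 18) × 7 - 12
Parentheses first: 16 + 18 = 34
Multiply: 34 × 7 = 238
Subtract: 238 - 12 = 226
226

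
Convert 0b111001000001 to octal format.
Convert 0b111001000001 (binary) → 2048 + 1024 + 512 + 64 + 1 = 3649 (decimal)
Convert 3649 (decimal) → 3649 = 7×512 + 1×64 + 1 → 0o7101 (octal)
0o7101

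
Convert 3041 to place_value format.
Convert 3041 (decimal) → 3041 = 3×1000 + 4×10 + 1 → 3 thousands, 4 tens, 1 one (place-value notation)
3 thousands, 4 tens, 1 one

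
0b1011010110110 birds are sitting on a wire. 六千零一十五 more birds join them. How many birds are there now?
Convert 0b1011010110110 (binary) → 4096 + 1024 + 512 + 128 + 32 + 16 + 4 + 2 = 5814 (decimal)
Convert 六千零一十五 (Chinese numeral) → 6×1000 + 1×10 + 5 = 6015 (decimal)
Compute 5814 + 6015 = 11829
11829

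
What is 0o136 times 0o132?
Convert 0o136 (octal) → 1×64 + 3×8 + 6 = 94 (decimal)
Convert 0o132 (octal) → 1×64 + 3×8 + 2 = 90 (decimal)
Compute 94 × 90 = 8460
8460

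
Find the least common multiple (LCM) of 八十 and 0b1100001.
Convert 八十 (Chinese numeral) → 8×10 = 80 (decimal)
Convert 0b1100001 (binary) → 64 + 32 + 1 = 97 (decimal)
Compute lcm(80, 97) = 7760
7760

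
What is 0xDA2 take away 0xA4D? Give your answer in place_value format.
Convert 0xDA2 (hexadecimal) → 13×256 + 10×16 + 2 = 3490 (decimal)
Convert 0xA4D (hexadecimal) → 10×256 + 4×16 + 13 = 2637 (decimal)
Compute 3490 - 2637 = 853
Convert 853 (decimal) → 853 = 8×100 + 5×10 + 3 → 8 hundreds, 5 tens, 3 ones (place-value notation)
8 hundreds, 5 tens, 3 ones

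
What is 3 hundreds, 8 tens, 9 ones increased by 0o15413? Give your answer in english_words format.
Convert 3 hundreds, 8 tens, 9 ones (place-value notation) → 3×100 + 8×10 + 9 = 389 (decimal)
Convert 0o15413 (octal) → 1×4096 + 5×512 + 4×64 + 1×8 + 3 = 6923 (decimal)
Compute 389 + 6923 = 7312
Convert 7312 (decimal) → 7312 = 7×1000 + 3×100 + 12 → seven thousand three hundred twelve (English words)
seven thousand three hundred twelve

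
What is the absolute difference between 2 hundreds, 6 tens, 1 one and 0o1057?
Convert 2 hundreds, 6 tens, 1 one (place-value notation) → 2×100 + 6×10 + 1 = 261 (decimal)
Convert 0o1057 (octal) → 1×512 + 5×8 + 7 = 559 (decimal)
Compute |261 - 559| = 298
298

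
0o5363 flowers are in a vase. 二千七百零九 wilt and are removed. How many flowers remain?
Convert 0o5363 (octal) → 5×512 + 3×64 + 6×8 + 3 = 2803 (decimal)
Convert 二千七百零九 (Chinese numeral) → 2×1000 + 7×100 + 9 = 2709 (decimal)
Compute 2803 - 2709 = 94
94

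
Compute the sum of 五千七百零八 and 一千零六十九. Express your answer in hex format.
Convert 五千七百零八 (Chinese numeral) → 5×1000 + 7×100 + 8 = 5708 (decimal)
Convert 一千零六十九 (Chinese numeral) → 1×1000 + 6×10 + 9 = 1069 (decimal)
Compute 5708 + 1069 = 6777
Convert 6777 (decimal) → 6777 = 1×4096 + 10×256 + 7×16 + 9 → 0x1A79 (hexadecimal)
0x1A79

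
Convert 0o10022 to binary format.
Convert 0o10022 (octal) → 1×4096 + 2×8 + 2 = 4114 (decimal)
Convert 4114 (decimal) → 4114 = 4096 + 16 + 2 → 0b1000000010010 (binary)
0b1000000010010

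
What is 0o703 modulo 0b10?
Convert 0o703 (octal) → 7×64 + 3 = 451 (decimal)
Convert 0b10 (binary) → 2 (decimal)
Compute 451 mod 2 = 1
1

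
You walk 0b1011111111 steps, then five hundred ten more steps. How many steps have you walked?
Convert 0b1011111111 (binary) → 512 + 128 + 64 + 32 + 16 + 8 + 4 + 2 + 1 = 767 (decimal)
Convert five hundred ten (English words) → 5×100 + 10 = 510 (decimal)
Compute 767 + 510 = 1277
1277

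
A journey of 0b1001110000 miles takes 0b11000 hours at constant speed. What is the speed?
Convert 0b1001110000 (binary) → 512 + 64 + 32 + 16 = 624 (decimal)
Convert 0b11000 (binary) → 16 + 8 = 24 (decimal)
Compute 624 ÷ 24 = 26
26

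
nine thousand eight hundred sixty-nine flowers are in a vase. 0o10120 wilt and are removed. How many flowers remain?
Convert nine thousand eight hundred sixty-nine (English words) → 9×1000 + 8×100 + 69 = 9869 (decimal)
Convert 0o10120 (octal) → 1×4096 + 1×64 + 2×8 = 4176 (decimal)
Compute 9869 - 4176 = 5693
5693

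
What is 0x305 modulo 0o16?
Convert 0x305 (hexadecimal) → 3×256 + 5 = 773 (decimal)
Convert 0o16 (octal) → 1×8 + 6 = 14 (decimal)
Compute 773 mod 14 = 3
3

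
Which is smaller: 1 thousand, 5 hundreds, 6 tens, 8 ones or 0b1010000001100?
Convert 1 thousand, 5 hundreds, 6 tens, 8 ones (place-value notation) → 1×1000 + 5×100 + 6×10 + 8 = 1568 (decimal)
Convert 0b1010000001100 (binary) → 4096 + 1024 + 8 + 4 = 5132 (decimal)
Compare 1568 vs 5132: smaller = 1568
1568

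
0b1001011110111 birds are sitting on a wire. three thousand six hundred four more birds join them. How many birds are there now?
Convert 0b1001011110111 (binary) → 4096 + 512 + 128 + 64 + 32 + 16 + 4 + 2 + 1 = 4855 (decimal)
Convert three thousand six hundred four (English words) → 3×1000 + 6×100 + 4 = 3604 (decimal)
Compute 4855 + 3604 = 8459
8459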